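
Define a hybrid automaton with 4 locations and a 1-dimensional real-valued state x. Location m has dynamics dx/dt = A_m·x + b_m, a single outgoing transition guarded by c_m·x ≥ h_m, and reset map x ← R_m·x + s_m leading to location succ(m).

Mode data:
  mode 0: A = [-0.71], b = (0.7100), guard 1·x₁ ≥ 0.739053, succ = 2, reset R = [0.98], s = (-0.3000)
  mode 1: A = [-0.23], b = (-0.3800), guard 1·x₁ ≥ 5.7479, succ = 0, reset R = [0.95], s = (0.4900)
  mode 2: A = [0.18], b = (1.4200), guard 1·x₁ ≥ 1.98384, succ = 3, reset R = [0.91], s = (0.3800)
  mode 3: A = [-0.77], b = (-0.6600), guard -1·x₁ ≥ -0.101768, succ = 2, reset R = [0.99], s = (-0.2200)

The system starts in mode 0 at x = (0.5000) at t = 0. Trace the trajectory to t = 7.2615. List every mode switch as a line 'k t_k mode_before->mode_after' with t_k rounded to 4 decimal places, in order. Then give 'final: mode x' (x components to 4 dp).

1 0.9159 0->2
2 1.8711 2->3
3 3.3706 3->2
4 4.7015 2->3
5 6.2010 3->2
final: 2 1.5150

Mode 0: guard c·x = 0.7391 hit at Δt = 0.9159 (t = 0.9159), x⁻ = (0.7391) → reset → x⁺ = (0.4243), jump to mode 2
Mode 2: guard c·x = 1.9838 hit at Δt = 0.9552 (t = 1.8711), x⁻ = (1.9838) → reset → x⁺ = (2.1853), jump to mode 3
Mode 3: guard c·x = -0.1018 hit at Δt = 1.4995 (t = 3.3706), x⁻ = (0.1018) → reset → x⁺ = (-0.1192), jump to mode 2
Mode 2: guard c·x = 1.9838 hit at Δt = 1.3308 (t = 4.7015), x⁻ = (1.9838) → reset → x⁺ = (2.1853), jump to mode 3
Mode 3: guard c·x = -0.1018 hit at Δt = 1.4995 (t = 6.2010), x⁻ = (0.1018) → reset → x⁺ = (-0.1192), jump to mode 2
Mode 2: flow for 1.0605 to horizon, guard not reached → x = (1.5150)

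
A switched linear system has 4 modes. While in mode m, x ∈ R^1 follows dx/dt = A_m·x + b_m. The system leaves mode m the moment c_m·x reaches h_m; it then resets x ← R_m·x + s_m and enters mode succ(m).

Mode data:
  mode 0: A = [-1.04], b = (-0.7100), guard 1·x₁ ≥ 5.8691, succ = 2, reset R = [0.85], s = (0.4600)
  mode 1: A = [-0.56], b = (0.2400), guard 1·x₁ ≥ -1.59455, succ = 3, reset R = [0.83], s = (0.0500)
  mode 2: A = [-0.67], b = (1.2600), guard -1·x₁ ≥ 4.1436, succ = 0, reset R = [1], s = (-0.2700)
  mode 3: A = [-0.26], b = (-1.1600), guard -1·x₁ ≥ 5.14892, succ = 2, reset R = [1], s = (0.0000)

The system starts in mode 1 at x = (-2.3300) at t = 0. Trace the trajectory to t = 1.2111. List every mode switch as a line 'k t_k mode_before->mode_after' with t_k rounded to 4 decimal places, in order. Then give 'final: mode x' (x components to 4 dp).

1 0.5537 1->3
final: 3 -1.7744

Mode 1: guard c·x = -1.5945 hit at Δt = 0.5537 (t = 0.5537), x⁻ = (-1.5945) → reset → x⁺ = (-1.2735), jump to mode 3
Mode 3: flow for 0.6574 to horizon, guard not reached → x = (-1.7744)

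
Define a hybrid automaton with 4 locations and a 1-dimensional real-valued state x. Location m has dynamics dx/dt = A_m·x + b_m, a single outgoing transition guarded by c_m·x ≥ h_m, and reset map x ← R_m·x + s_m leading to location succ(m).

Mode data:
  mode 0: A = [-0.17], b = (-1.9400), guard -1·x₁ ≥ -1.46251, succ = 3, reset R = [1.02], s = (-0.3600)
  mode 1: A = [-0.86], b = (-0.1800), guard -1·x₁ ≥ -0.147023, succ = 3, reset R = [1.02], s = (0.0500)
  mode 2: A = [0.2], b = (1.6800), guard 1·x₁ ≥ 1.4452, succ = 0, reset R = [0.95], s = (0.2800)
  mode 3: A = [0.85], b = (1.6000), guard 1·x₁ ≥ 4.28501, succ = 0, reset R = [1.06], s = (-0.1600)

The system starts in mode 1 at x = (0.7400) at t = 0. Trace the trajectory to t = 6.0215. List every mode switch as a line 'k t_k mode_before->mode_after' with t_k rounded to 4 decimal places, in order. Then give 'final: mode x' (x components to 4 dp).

1 1.1394 1->3
2 2.4168 3->0
3 3.6191 0->3
4 4.4614 3->0
5 5.6637 0->3
final: 3 2.2031

Mode 1: guard c·x = -0.1470 hit at Δt = 1.1394 (t = 1.1394), x⁻ = (0.1470) → reset → x⁺ = (0.2000), jump to mode 3
Mode 3: guard c·x = 4.2850 hit at Δt = 1.2774 (t = 2.4168), x⁻ = (4.2850) → reset → x⁺ = (4.3821), jump to mode 0
Mode 0: guard c·x = -1.4625 hit at Δt = 1.2023 (t = 3.6191), x⁻ = (1.4625) → reset → x⁺ = (1.1318), jump to mode 3
Mode 3: guard c·x = 4.2850 hit at Δt = 0.8423 (t = 4.4614), x⁻ = (4.2850) → reset → x⁺ = (4.3821), jump to mode 0
Mode 0: guard c·x = -1.4625 hit at Δt = 1.2023 (t = 5.6637), x⁻ = (1.4625) → reset → x⁺ = (1.1318), jump to mode 3
Mode 3: flow for 0.3578 to horizon, guard not reached → x = (2.2031)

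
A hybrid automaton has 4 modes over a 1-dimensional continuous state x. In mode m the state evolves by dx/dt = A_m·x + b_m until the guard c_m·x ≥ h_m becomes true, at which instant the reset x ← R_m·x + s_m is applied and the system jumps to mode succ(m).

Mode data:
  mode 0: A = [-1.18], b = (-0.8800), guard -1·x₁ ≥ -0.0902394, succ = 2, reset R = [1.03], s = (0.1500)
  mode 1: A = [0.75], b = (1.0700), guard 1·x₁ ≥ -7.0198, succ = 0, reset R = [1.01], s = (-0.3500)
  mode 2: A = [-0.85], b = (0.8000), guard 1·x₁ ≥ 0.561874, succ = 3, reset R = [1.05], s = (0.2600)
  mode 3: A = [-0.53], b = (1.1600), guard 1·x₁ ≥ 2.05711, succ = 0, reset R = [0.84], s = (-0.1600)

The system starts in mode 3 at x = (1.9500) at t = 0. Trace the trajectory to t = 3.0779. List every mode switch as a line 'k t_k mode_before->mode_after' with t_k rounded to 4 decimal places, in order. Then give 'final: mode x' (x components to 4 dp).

Mode 3: guard c·x = 2.0571 hit at Δt = 1.1237 (t = 1.1237), x⁻ = (2.0571) → reset → x⁺ = (1.5680), jump to mode 0
Mode 0: guard c·x = -0.0902 hit at Δt = 0.8627 (t = 1.9865), x⁻ = (0.0902) → reset → x⁺ = (0.2429), jump to mode 2
Mode 2: guard c·x = 0.5619 hit at Δt = 0.7179 (t = 2.7044), x⁻ = (0.5619) → reset → x⁺ = (0.8500), jump to mode 3
Mode 3: flow for 0.3735 to horizon, guard not reached → x = (1.0904)

1 1.1237 3->0
2 1.9865 0->2
3 2.7044 2->3
final: 3 1.0904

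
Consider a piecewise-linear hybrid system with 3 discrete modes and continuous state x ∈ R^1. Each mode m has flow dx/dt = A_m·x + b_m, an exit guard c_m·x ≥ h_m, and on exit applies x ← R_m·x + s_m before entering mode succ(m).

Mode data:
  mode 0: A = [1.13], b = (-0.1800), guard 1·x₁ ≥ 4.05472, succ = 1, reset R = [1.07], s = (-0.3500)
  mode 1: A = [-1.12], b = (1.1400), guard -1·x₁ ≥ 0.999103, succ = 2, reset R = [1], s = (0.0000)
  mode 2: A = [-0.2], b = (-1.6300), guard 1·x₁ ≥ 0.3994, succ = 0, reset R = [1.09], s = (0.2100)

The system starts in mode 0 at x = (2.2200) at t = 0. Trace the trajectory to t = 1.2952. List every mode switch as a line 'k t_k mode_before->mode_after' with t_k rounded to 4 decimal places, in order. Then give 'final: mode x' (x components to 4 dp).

Mode 0: guard c·x = 4.0547 hit at Δt = 0.5635 (t = 0.5635), x⁻ = (4.0547) → reset → x⁺ = (3.9886), jump to mode 1
Mode 1: flow for 0.7317 to horizon, guard not reached → x = (2.3269)

1 0.5635 0->1
final: 1 2.3269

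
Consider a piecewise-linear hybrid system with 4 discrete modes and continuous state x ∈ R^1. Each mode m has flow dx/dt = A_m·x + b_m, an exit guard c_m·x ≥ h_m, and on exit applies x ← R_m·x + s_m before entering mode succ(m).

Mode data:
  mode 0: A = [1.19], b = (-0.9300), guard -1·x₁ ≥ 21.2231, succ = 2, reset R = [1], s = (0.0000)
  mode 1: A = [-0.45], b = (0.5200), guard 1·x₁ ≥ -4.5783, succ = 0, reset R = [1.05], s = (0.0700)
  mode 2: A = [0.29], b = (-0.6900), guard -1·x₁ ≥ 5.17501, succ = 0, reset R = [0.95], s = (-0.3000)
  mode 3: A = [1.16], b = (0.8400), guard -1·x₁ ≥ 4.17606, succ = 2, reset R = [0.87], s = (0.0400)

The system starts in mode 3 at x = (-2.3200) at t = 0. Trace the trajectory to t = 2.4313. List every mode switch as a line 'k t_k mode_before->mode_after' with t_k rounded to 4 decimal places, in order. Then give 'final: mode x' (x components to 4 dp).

1 0.6651 3->2
2 1.4753 2->0
final: 0 -17.9280

Mode 3: guard c·x = 4.1761 hit at Δt = 0.6651 (t = 0.6651), x⁻ = (-4.1761) → reset → x⁺ = (-3.5932), jump to mode 2
Mode 2: guard c·x = 5.1750 hit at Δt = 0.8102 (t = 1.4753), x⁻ = (-5.1750) → reset → x⁺ = (-5.2163), jump to mode 0
Mode 0: flow for 0.9560 to horizon, guard not reached → x = (-17.9280)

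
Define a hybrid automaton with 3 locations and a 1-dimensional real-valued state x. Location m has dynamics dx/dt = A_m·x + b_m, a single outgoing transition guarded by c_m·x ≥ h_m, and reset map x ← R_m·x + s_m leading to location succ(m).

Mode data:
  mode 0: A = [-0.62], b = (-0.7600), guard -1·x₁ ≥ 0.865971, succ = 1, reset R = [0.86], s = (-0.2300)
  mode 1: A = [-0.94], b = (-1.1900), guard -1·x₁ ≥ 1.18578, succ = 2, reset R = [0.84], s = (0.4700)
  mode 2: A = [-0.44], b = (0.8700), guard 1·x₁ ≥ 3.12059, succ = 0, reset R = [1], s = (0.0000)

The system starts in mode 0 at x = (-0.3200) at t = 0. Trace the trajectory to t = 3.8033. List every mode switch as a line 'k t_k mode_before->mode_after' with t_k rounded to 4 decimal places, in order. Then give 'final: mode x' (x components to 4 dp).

Mode 0: guard c·x = 0.8660 hit at Δt = 1.4890 (t = 1.4890), x⁻ = (-0.8660) → reset → x⁺ = (-0.9747), jump to mode 1
Mode 1: guard c·x = 1.1858 hit at Δt = 1.3722 (t = 2.8612), x⁻ = (-1.1858) → reset → x⁺ = (-0.5261), jump to mode 2
Mode 2: flow for 0.9421 to horizon, guard not reached → x = (0.3235)

1 1.4890 0->1
2 2.8612 1->2
final: 2 0.3235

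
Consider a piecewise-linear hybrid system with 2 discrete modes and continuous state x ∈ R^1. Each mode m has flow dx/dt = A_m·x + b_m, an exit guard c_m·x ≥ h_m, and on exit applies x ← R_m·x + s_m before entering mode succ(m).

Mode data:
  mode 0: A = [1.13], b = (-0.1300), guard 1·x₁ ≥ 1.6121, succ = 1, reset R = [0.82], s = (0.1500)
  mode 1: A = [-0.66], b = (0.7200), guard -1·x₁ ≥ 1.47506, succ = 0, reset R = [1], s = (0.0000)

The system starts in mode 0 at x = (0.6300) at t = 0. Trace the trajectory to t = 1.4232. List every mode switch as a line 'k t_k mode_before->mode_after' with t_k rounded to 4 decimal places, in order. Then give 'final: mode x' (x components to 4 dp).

Mode 0: guard c·x = 1.6121 hit at Δt = 0.9444 (t = 0.9444), x⁻ = (1.6121) → reset → x⁺ = (1.4719), jump to mode 1
Mode 1: flow for 0.4788 to horizon, guard not reached → x = (1.3687)

1 0.9444 0->1
final: 1 1.3687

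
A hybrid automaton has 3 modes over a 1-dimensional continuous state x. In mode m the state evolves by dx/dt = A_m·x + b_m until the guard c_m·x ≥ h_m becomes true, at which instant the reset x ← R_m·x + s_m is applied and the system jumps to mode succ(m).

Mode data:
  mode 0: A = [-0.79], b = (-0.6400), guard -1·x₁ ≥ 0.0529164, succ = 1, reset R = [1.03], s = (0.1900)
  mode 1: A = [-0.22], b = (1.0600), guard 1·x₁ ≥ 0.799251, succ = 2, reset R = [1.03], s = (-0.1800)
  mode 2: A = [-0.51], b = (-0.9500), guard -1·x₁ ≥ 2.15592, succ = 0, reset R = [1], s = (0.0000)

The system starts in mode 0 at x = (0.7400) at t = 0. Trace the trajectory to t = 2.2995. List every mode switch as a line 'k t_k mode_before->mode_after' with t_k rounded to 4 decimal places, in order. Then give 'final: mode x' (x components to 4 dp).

Mode 0: guard c·x = 0.0529 hit at Δt = 0.9069 (t = 0.9069), x⁻ = (-0.0529) → reset → x⁺ = (0.1355), jump to mode 1
Mode 1: guard c·x = 0.7993 hit at Δt = 0.6948 (t = 1.6017), x⁻ = (0.7993) → reset → x⁺ = (0.6432), jump to mode 2
Mode 2: flow for 0.6978 to horizon, guard not reached → x = (-0.1072)

1 0.9069 0->1
2 1.6017 1->2
final: 2 -0.1072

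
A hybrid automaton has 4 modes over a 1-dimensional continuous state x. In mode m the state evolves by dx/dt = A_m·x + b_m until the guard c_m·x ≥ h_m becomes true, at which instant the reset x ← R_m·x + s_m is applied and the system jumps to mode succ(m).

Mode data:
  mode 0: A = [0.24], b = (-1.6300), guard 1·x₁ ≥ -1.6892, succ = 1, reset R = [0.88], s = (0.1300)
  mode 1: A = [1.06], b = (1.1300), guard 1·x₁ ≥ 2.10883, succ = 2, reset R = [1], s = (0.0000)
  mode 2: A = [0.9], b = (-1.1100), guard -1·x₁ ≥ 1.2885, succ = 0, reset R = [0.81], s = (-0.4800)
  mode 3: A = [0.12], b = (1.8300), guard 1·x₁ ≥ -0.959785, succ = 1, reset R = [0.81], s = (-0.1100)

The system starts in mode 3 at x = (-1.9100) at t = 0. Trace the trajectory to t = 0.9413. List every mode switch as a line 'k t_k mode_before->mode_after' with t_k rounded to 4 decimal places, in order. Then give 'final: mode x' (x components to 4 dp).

Mode 3: guard c·x = -0.9598 hit at Δt = 0.5734 (t = 0.5734), x⁻ = (-0.9598) → reset → x⁺ = (-0.8874), jump to mode 1
Mode 1: flow for 0.3679 to horizon, guard not reached → x = (-0.8022)

1 0.5734 3->1
final: 1 -0.8022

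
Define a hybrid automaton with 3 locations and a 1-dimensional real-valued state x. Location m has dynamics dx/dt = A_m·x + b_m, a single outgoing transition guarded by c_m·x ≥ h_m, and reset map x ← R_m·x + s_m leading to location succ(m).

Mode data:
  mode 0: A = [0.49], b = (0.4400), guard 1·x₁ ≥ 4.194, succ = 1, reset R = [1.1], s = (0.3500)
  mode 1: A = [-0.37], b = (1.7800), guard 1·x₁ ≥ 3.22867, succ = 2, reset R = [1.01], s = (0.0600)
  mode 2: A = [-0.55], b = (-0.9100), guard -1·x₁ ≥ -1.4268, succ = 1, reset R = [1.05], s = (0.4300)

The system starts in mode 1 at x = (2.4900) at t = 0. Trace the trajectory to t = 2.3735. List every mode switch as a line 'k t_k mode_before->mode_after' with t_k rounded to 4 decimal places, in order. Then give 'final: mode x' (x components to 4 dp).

1 1.0355 1->2
2 1.9067 2->1
final: 1 2.3854

Mode 1: guard c·x = 3.2287 hit at Δt = 1.0355 (t = 1.0355), x⁻ = (3.2287) → reset → x⁺ = (3.3210), jump to mode 2
Mode 2: guard c·x = -1.4268 hit at Δt = 0.8712 (t = 1.9067), x⁻ = (1.4268) → reset → x⁺ = (1.9281), jump to mode 1
Mode 1: flow for 0.4668 to horizon, guard not reached → x = (2.3854)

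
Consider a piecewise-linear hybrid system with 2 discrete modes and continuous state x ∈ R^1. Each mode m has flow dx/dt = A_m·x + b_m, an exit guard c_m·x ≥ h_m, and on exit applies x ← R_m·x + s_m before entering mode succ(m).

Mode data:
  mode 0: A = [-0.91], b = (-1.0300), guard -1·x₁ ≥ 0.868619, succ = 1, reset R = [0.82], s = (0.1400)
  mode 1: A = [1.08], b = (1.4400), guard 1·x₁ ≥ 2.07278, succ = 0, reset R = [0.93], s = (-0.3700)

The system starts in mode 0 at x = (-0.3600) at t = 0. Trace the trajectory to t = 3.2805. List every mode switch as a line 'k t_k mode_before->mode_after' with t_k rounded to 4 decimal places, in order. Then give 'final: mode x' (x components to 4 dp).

1 1.1821 0->1
2 2.5697 1->0
final: 0 0.2767

Mode 0: guard c·x = 0.8686 hit at Δt = 1.1821 (t = 1.1821), x⁻ = (-0.8686) → reset → x⁺ = (-0.5723), jump to mode 1
Mode 1: guard c·x = 2.0728 hit at Δt = 1.3876 (t = 2.5697), x⁻ = (2.0728) → reset → x⁺ = (1.5577), jump to mode 0
Mode 0: flow for 0.7108 to horizon, guard not reached → x = (0.2767)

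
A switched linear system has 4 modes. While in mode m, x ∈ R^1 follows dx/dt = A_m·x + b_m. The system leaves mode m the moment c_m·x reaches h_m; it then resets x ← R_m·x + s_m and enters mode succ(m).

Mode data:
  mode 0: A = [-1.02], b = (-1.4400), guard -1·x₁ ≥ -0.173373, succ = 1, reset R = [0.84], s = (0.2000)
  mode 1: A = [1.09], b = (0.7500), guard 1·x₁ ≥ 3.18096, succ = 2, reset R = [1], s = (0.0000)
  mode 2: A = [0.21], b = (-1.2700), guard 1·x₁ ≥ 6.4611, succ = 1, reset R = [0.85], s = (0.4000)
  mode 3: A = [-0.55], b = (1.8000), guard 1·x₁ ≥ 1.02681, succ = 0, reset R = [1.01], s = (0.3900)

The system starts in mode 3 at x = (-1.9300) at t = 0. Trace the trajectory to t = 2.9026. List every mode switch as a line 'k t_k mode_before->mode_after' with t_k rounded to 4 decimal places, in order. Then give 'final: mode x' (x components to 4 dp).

Mode 3: guard c·x = 1.0268 hit at Δt = 1.5274 (t = 1.5274), x⁻ = (1.0268) → reset → x⁺ = (1.4271), jump to mode 0
Mode 0: guard c·x = -0.1734 hit at Δt = 0.5713 (t = 2.0987), x⁻ = (0.1734) → reset → x⁺ = (0.3456), jump to mode 1
Mode 1: flow for 0.8039 to horizon, guard not reached → x = (1.7948)

1 1.5274 3->0
2 2.0987 0->1
final: 1 1.7948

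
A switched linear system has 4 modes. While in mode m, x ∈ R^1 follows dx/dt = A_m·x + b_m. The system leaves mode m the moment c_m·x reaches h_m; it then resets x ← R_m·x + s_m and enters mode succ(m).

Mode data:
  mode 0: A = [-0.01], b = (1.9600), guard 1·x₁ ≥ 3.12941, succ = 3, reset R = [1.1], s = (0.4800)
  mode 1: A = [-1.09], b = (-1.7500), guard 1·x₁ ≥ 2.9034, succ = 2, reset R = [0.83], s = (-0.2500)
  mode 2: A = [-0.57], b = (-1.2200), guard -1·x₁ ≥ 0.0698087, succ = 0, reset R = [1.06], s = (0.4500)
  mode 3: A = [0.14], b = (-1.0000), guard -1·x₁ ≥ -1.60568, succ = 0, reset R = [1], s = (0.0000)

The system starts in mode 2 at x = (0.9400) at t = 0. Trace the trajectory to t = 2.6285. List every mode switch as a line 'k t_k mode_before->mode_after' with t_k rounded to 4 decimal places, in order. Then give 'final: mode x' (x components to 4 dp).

1 0.6969 2->0
2 2.1144 0->3
final: 3 3.6820

Mode 2: guard c·x = 0.0698 hit at Δt = 0.6969 (t = 0.6969), x⁻ = (-0.0698) → reset → x⁺ = (0.3760), jump to mode 0
Mode 0: guard c·x = 3.1294 hit at Δt = 1.4175 (t = 2.1144), x⁻ = (3.1294) → reset → x⁺ = (3.9224), jump to mode 3
Mode 3: flow for 0.5141 to horizon, guard not reached → x = (3.6820)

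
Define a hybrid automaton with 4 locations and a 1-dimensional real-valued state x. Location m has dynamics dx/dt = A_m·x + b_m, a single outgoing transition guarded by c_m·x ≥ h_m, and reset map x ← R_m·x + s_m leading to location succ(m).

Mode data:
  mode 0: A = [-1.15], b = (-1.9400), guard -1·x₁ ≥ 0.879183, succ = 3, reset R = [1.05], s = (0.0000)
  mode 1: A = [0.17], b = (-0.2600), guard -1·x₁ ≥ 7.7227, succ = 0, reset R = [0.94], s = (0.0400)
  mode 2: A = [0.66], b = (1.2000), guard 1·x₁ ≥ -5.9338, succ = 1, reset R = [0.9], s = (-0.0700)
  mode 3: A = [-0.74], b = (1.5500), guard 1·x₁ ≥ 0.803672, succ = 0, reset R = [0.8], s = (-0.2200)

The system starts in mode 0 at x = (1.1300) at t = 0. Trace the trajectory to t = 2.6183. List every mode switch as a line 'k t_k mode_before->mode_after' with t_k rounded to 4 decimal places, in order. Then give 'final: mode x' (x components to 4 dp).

Mode 0: guard c·x = 0.8792 hit at Δt = 1.0862 (t = 1.0862), x⁻ = (-0.8792) → reset → x⁺ = (-0.9231), jump to mode 3
Mode 3: guard c·x = 0.8037 hit at Δt = 1.1475 (t = 2.2337), x⁻ = (0.8037) → reset → x⁺ = (0.4229), jump to mode 0
Mode 0: flow for 0.3846 to horizon, guard not reached → x = (-0.3312)

1 1.0862 0->3
2 2.2337 3->0
final: 0 -0.3312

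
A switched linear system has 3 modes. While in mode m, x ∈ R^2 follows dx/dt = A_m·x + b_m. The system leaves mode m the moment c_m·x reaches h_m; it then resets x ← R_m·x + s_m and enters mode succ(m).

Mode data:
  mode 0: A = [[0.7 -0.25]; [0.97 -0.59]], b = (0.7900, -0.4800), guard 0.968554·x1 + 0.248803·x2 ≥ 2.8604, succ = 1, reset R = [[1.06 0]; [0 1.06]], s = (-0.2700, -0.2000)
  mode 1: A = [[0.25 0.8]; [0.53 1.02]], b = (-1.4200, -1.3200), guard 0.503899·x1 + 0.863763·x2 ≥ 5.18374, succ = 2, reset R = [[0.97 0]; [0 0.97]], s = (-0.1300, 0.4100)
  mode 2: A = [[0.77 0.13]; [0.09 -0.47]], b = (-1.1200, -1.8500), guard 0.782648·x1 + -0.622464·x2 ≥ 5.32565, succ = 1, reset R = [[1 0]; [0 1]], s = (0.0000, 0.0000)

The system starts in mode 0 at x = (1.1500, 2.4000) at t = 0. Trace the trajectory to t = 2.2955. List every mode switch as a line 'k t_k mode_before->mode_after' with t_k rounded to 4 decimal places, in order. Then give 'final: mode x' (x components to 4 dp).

1 0.8617 0->1
2 1.4613 1->2
final: 2 4.9135 1.9381

Mode 0: guard c·x = 2.8604 hit at Δt = 0.8617 (t = 0.8617), x⁻ = (2.3714, 2.2651) → reset → x⁺ = (2.2437, 2.2010), jump to mode 1
Mode 1: guard c·x = 5.1837 hit at Δt = 0.5996 (t = 1.4613), x⁻ = (3.2450, 4.1083) → reset → x⁺ = (3.0177, 4.3950), jump to mode 2
Mode 2: flow for 0.8342 to horizon, guard not reached → x = (4.9135, 1.9381)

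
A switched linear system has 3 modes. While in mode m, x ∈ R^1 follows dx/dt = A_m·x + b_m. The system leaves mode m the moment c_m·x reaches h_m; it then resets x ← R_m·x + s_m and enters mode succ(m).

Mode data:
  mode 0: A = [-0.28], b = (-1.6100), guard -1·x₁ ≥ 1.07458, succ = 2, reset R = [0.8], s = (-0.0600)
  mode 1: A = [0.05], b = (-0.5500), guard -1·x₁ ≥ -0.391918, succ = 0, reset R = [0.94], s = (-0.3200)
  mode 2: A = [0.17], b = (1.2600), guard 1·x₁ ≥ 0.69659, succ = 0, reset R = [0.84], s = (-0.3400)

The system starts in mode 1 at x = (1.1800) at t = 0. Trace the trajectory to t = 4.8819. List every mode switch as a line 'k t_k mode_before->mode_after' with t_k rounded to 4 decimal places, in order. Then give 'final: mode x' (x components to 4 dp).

Mode 1: guard c·x = -0.3919 hit at Δt = 1.5439 (t = 1.5439), x⁻ = (0.3919) → reset → x⁺ = (0.0484), jump to mode 0
Mode 0: guard c·x = 1.0746 hit at Δt = 0.7688 (t = 2.3127), x⁻ = (-1.0746) → reset → x⁺ = (-0.9197), jump to mode 2
Mode 2: guard c·x = 0.6966 hit at Δt = 1.3077 (t = 3.6204), x⁻ = (0.6966) → reset → x⁺ = (0.2451), jump to mode 0
Mode 0: guard c·x = 1.0746 hit at Δt = 0.8880 (t = 4.5084), x⁻ = (-1.0746) → reset → x⁺ = (-0.9197), jump to mode 2
Mode 2: flow for 0.3735 to horizon, guard not reached → x = (-0.4940)

1 1.5439 1->0
2 2.3127 0->2
3 3.6204 2->0
4 4.5084 0->2
final: 2 -0.4940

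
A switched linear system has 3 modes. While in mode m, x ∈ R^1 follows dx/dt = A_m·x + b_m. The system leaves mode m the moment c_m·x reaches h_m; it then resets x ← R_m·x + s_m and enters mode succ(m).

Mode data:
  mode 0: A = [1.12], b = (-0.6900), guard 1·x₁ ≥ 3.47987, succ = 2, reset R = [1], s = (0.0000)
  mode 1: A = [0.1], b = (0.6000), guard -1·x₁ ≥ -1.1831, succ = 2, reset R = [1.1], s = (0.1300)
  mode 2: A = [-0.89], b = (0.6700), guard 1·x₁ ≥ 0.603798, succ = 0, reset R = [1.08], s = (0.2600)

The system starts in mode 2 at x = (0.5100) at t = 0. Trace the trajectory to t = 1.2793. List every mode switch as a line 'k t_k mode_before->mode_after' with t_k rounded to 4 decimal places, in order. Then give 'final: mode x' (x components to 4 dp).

1 0.5486 2->0
final: 0 1.2871

Mode 2: guard c·x = 0.6038 hit at Δt = 0.5486 (t = 0.5486), x⁻ = (0.6038) → reset → x⁺ = (0.9121), jump to mode 0
Mode 0: flow for 0.7307 to horizon, guard not reached → x = (1.2871)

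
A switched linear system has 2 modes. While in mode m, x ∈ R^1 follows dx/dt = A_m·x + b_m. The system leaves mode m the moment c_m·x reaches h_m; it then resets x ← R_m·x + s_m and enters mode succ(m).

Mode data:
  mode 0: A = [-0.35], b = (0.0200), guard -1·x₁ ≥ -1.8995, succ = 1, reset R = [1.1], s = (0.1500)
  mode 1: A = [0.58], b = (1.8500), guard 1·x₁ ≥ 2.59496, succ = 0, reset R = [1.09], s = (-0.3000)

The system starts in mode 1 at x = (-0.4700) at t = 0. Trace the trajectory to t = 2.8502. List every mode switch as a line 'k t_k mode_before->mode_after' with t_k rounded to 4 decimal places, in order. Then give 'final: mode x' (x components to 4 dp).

Mode 1: guard c·x = 2.5950 hit at Δt = 1.3012 (t = 1.3012), x⁻ = (2.5950) → reset → x⁺ = (2.5285), jump to mode 0
Mode 0: guard c·x = -1.8995 hit at Δt = 0.8392 (t = 2.1404), x⁻ = (1.8995) → reset → x⁺ = (2.2395), jump to mode 1
Mode 1: guard c·x = 2.5950 hit at Δt = 0.1094 (t = 2.2498), x⁻ = (2.5950) → reset → x⁺ = (2.5285), jump to mode 0
Mode 0: flow for 0.6004 to horizon, guard not reached → x = (2.0601)

1 1.3012 1->0
2 2.1404 0->1
3 2.2498 1->0
final: 0 2.0601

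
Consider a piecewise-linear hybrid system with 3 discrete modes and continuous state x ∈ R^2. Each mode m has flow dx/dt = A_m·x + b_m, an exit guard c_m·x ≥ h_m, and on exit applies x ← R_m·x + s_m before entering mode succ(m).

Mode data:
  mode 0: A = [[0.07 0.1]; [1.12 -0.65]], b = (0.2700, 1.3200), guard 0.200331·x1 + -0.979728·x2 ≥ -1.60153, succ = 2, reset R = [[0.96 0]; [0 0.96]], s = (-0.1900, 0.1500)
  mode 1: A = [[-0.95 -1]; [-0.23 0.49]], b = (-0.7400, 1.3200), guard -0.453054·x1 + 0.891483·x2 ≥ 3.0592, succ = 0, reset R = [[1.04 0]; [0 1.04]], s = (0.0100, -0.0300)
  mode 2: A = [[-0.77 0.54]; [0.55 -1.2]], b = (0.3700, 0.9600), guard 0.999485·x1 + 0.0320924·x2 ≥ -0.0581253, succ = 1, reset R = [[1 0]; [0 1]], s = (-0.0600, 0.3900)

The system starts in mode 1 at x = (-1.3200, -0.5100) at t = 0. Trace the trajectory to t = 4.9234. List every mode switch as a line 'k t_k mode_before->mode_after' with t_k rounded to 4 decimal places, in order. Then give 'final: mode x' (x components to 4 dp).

Mode 1: guard c·x = 3.0592 hit at Δt = 1.5046 (t = 1.5046), x⁻ = (-1.8268, 2.5032) → reset → x⁺ = (-1.8899, 2.5733), jump to mode 0
Mode 0: guard c·x = -1.6015 hit at Δt = 0.6802 (t = 2.1848), x⁻ = (-1.6631, 1.2946) → reset → x⁺ = (-1.7866, 1.3928), jump to mode 2
Mode 2: guard c·x = -0.0581 hit at Δt = 1.1670 (t = 3.3518), x⁻ = (-0.0819, 0.7402) → reset → x⁺ = (-0.1419, 1.1302), jump to mode 1
Mode 1: guard c·x = 3.0592 hit at Δt = 0.6613 (t = 4.0131), x⁻ = (-1.3967, 2.7218) → reset → x⁺ = (-1.4425, 2.8007), jump to mode 0
Mode 0: flow for 0.9103 to horizon, guard not reached → x = (-1.0896, 1.5018)

1 1.5046 1->0
2 2.1848 0->2
3 3.3518 2->1
4 4.0131 1->0
final: 0 -1.0896 1.5018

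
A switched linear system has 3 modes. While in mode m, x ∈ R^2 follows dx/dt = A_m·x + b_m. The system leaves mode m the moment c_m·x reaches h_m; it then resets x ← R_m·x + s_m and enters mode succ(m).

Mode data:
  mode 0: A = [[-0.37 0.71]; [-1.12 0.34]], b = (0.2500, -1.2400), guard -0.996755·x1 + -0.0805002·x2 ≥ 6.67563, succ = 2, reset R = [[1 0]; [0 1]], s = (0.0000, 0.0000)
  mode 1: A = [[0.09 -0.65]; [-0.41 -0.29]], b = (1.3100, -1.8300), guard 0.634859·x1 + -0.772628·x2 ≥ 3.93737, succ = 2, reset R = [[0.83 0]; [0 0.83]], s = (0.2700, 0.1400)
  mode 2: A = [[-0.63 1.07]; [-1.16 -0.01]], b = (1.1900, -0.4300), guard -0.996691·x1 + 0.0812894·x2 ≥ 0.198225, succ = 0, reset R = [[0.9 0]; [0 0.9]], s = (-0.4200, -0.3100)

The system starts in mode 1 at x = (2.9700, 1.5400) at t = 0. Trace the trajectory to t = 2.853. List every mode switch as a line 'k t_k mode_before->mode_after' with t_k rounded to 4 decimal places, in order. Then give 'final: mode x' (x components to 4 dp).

Mode 1: guard c·x = 3.9374 hit at Δt = 0.9088 (t = 0.9088), x⁻ = (4.4361, -1.4510) → reset → x⁺ = (3.9519, -1.0643), jump to mode 2
Mode 2: guard c·x = 0.1982 hit at Δt = 1.3177 (t = 2.2265), x⁻ = (-0.5475, -4.2739) → reset → x⁺ = (-0.9127, -4.1565), jump to mode 0
Mode 0: flow for 0.6265 to horizon, guard not reached → x = (-2.3838, -4.7351)

1 0.9088 1->2
2 2.2265 2->0
final: 0 -2.3838 -4.7351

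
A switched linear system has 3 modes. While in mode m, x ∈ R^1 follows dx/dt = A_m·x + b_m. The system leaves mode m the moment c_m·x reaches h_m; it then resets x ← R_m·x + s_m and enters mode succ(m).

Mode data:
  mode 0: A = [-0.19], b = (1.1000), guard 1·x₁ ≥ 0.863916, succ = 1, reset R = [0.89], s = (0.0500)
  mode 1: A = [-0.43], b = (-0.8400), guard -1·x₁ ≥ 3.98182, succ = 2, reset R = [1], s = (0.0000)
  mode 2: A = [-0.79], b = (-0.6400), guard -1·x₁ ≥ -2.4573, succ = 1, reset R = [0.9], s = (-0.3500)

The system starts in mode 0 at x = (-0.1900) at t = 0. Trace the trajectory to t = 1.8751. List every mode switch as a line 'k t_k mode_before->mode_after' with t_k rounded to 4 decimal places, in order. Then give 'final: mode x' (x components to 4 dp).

1 1.0205 0->1
final: 1 -0.0337

Mode 0: guard c·x = 0.8639 hit at Δt = 1.0205 (t = 1.0205), x⁻ = (0.8639) → reset → x⁺ = (0.8189), jump to mode 1
Mode 1: flow for 0.8546 to horizon, guard not reached → x = (-0.0337)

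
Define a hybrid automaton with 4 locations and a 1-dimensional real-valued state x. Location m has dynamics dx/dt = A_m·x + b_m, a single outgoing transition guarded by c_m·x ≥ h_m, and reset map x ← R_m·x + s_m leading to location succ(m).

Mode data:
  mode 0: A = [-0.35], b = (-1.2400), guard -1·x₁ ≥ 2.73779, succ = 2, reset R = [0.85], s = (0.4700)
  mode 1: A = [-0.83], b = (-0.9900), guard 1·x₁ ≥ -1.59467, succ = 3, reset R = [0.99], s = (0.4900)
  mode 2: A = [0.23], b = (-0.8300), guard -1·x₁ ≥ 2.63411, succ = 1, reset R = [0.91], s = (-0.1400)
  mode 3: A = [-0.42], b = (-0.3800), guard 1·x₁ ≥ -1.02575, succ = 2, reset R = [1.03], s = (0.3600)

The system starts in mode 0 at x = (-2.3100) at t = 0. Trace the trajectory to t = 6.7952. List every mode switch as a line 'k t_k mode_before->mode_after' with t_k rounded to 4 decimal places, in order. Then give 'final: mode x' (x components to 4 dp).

1 1.2176 0->2
2 1.7955 2->1
3 3.2502 1->3
4 4.2479 3->2
5 5.8636 2->1
final: 1 -1.8132

Mode 0: guard c·x = 2.7378 hit at Δt = 1.2176 (t = 1.2176), x⁻ = (-2.7378) → reset → x⁺ = (-1.8571), jump to mode 2
Mode 2: guard c·x = 2.6341 hit at Δt = 0.5779 (t = 1.7955), x⁻ = (-2.6341) → reset → x⁺ = (-2.5370), jump to mode 1
Mode 1: guard c·x = -1.5947 hit at Δt = 1.4547 (t = 3.2502), x⁻ = (-1.5947) → reset → x⁺ = (-1.0887), jump to mode 3
Mode 3: guard c·x = -1.0257 hit at Δt = 0.9977 (t = 4.2479), x⁻ = (-1.0258) → reset → x⁺ = (-0.6965), jump to mode 2
Mode 2: guard c·x = 2.6341 hit at Δt = 1.6157 (t = 5.8636), x⁻ = (-2.6341) → reset → x⁺ = (-2.5370), jump to mode 1
Mode 1: flow for 0.9316 to horizon, guard not reached → x = (-1.8132)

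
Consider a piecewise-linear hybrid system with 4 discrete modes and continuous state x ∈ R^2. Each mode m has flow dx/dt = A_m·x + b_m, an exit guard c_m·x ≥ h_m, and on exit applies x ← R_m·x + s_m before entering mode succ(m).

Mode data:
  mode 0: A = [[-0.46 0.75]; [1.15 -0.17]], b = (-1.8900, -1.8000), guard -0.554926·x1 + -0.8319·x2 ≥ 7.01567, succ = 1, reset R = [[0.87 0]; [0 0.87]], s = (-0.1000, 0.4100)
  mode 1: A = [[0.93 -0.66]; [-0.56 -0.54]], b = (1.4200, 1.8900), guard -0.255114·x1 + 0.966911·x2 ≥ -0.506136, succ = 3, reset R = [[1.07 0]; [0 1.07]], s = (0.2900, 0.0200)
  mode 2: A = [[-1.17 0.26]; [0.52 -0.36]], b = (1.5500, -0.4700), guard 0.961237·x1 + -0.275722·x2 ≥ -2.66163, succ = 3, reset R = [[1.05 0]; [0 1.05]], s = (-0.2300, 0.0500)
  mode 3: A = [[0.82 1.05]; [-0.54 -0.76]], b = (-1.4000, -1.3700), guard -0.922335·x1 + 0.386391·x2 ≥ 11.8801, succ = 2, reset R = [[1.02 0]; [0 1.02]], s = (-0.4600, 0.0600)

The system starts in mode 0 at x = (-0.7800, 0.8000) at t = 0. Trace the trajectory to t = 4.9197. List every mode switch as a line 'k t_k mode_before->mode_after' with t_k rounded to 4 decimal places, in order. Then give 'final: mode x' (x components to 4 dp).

Mode 0: guard c·x = 7.0157 hit at Δt = 1.5651 (t = 1.5651), x⁻ = (-4.4206, -5.4845) → reset → x⁺ = (-3.9459, -4.3615), jump to mode 1
Mode 1: guard c·x = -0.5061 hit at Δt = 0.4854 (t = 2.0505), x⁻ = (-4.0993, -1.6050) → reset → x⁺ = (-4.0963, -1.6974), jump to mode 3
Mode 3: guard c·x = 11.8801 hit at Δt = 0.9981 (t = 3.0486), x⁻ = (-12.2827, 1.4270) → reset → x⁺ = (-12.9883, 1.5155), jump to mode 2
Mode 2: guard c·x = -2.6616 hit at Δt = 0.9760 (t = 4.0246), x⁻ = (-3.4301, -2.3050) → reset → x⁺ = (-3.8316, -2.3703), jump to mode 3
Mode 3: flow for 0.8951 to horizon, guard not reached → x = (-11.4583, 0.6613)

1 1.5651 0->1
2 2.0505 1->3
3 3.0486 3->2
4 4.0246 2->3
final: 3 -11.4583 0.6613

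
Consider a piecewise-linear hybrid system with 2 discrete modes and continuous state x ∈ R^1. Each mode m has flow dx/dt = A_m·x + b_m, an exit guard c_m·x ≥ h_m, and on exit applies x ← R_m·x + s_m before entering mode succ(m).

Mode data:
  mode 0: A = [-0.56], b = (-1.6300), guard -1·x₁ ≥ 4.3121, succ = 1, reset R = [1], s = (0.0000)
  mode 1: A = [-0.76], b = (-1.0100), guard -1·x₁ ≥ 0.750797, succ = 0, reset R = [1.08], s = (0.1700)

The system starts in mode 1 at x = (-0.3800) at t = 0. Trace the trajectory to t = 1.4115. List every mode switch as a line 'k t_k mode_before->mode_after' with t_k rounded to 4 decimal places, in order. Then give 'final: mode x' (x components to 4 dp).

1 0.6520 1->0
final: 0 -1.4272

Mode 1: guard c·x = 0.7508 hit at Δt = 0.6520 (t = 0.6520), x⁻ = (-0.7508) → reset → x⁺ = (-0.6409), jump to mode 0
Mode 0: flow for 0.7595 to horizon, guard not reached → x = (-1.4272)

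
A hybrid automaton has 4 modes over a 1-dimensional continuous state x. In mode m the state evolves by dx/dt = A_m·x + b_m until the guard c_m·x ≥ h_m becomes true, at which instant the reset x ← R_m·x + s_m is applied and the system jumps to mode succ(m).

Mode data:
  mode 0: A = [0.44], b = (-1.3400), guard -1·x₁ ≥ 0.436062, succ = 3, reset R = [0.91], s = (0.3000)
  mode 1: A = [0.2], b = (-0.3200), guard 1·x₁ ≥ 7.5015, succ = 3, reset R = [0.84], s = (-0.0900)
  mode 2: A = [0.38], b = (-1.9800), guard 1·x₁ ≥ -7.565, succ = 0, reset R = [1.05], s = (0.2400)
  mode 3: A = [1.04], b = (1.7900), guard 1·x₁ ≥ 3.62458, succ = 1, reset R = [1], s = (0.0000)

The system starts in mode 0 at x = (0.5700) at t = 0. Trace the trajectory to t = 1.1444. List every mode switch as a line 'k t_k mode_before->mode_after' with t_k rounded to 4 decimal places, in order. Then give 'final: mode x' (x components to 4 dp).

1 0.7751 0->3
final: 3 0.6638

Mode 0: guard c·x = 0.4361 hit at Δt = 0.7751 (t = 0.7751), x⁻ = (-0.4361) → reset → x⁺ = (-0.0968), jump to mode 3
Mode 3: flow for 0.3693 to horizon, guard not reached → x = (0.6638)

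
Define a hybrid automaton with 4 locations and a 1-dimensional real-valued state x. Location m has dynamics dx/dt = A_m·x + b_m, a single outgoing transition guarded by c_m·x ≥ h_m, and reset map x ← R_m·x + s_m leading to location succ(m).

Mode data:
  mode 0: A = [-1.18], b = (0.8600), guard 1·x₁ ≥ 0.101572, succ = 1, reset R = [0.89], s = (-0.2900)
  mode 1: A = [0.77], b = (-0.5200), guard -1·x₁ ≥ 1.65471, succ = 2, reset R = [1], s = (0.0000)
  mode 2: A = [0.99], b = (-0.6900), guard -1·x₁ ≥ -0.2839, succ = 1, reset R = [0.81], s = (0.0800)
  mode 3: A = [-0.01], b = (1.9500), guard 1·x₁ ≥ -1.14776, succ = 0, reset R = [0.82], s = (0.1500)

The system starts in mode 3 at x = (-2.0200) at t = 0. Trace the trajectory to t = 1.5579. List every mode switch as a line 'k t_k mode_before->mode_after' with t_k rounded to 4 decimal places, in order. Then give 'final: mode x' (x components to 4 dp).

1 0.4437 3->0
2 1.1938 0->1
final: 1 -0.4827

Mode 3: guard c·x = -1.1478 hit at Δt = 0.4437 (t = 0.4437), x⁻ = (-1.1478) → reset → x⁺ = (-0.7912), jump to mode 0
Mode 0: guard c·x = 0.1016 hit at Δt = 0.7501 (t = 1.1938), x⁻ = (0.1016) → reset → x⁺ = (-0.1996), jump to mode 1
Mode 1: flow for 0.3641 to horizon, guard not reached → x = (-0.4827)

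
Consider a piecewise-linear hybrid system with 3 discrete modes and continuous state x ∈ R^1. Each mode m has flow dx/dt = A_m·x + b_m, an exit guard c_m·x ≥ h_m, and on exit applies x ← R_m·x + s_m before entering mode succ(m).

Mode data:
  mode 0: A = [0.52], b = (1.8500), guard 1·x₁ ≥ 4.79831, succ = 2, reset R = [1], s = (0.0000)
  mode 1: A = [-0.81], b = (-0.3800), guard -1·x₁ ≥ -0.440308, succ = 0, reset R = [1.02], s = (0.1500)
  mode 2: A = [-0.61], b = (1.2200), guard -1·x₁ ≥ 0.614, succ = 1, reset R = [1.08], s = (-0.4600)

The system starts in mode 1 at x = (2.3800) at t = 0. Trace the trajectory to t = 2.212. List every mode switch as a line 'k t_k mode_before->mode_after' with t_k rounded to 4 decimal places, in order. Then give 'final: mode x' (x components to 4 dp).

Mode 1: guard c·x = -0.4403 hit at Δt = 1.4098 (t = 1.4098), x⁻ = (0.4403) → reset → x⁺ = (0.5991), jump to mode 0
Mode 0: flow for 0.8022 to horizon, guard not reached → x = (2.7508)

1 1.4098 1->0
final: 0 2.7508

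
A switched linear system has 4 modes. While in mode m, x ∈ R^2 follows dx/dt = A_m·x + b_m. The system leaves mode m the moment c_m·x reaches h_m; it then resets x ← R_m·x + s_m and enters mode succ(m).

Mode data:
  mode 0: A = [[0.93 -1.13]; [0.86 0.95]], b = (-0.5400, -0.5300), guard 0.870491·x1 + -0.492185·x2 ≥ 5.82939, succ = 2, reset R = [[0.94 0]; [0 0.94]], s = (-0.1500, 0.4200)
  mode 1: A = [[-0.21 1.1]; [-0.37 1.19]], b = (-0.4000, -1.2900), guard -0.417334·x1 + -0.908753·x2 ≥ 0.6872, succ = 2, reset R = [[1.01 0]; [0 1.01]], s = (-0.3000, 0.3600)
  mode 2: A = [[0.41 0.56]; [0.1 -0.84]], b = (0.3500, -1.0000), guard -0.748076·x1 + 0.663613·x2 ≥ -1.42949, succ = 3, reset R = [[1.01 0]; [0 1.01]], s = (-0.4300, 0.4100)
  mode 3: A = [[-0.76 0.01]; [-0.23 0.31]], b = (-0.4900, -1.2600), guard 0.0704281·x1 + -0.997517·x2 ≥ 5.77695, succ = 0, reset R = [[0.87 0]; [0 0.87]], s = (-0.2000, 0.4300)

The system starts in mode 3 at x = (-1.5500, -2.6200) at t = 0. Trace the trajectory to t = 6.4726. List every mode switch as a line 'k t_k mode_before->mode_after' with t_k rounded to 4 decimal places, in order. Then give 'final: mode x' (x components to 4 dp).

Mode 3: guard c·x = 5.7770 hit at Δt = 1.4383 (t = 1.4383), x⁻ = (-0.9866, -5.8610) → reset → x⁺ = (-1.0584, -4.6691), jump to mode 0
Mode 0: guard c·x = 5.8294 hit at Δt = 0.4994 (t = 1.9377), x⁻ = (2.3346, -7.7149) → reset → x⁺ = (2.0445, -6.8320), jump to mode 2
Mode 2: guard c·x = -1.4295 hit at Δt = 1.4131 (t = 3.3508), x⁻ = (-0.6488, -2.8855) → reset → x⁺ = (-1.0853, -2.5044), jump to mode 3
Mode 3: guard c·x = 5.7770 hit at Δt = 1.4546 (t = 4.8054), x⁻ = (-0.8289, -5.8499) → reset → x⁺ = (-0.9211, -4.6594), jump to mode 0
Mode 0: guard c·x = 5.8294 hit at Δt = 0.4901 (t = 5.2955), x⁻ = (2.4229, -7.5587) → reset → x⁺ = (2.1275, -6.6852), jump to mode 2
Mode 2: flow for 1.1771 to horizon, guard not reached → x = (-0.0611, -3.1781)

1 1.4383 3->0
2 1.9377 0->2
3 3.3508 2->3
4 4.8054 3->0
5 5.2955 0->2
final: 2 -0.0611 -3.1781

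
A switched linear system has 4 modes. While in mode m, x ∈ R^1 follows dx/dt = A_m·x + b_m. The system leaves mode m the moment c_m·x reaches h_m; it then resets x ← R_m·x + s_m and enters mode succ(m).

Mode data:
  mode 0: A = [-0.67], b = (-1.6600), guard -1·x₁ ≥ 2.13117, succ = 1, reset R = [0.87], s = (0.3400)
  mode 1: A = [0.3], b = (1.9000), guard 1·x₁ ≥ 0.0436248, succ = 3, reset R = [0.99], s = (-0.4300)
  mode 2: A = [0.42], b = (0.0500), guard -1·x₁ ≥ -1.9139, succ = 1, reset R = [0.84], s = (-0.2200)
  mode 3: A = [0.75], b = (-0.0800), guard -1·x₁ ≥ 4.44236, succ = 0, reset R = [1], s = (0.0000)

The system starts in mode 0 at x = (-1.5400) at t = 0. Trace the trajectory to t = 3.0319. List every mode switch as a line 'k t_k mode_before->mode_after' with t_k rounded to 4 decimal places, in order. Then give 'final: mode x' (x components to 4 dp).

Mode 0: guard c·x = 2.1312 hit at Δt = 1.4860 (t = 1.4860), x⁻ = (-2.1312) → reset → x⁺ = (-1.5141), jump to mode 1
Mode 1: guard c·x = 0.0436 hit at Δt = 0.9336 (t = 2.4196), x⁻ = (0.0436) → reset → x⁺ = (-0.3868), jump to mode 3
Mode 3: flow for 0.6123 to horizon, guard not reached → x = (-0.6744)

1 1.4860 0->1
2 2.4196 1->3
final: 3 -0.6744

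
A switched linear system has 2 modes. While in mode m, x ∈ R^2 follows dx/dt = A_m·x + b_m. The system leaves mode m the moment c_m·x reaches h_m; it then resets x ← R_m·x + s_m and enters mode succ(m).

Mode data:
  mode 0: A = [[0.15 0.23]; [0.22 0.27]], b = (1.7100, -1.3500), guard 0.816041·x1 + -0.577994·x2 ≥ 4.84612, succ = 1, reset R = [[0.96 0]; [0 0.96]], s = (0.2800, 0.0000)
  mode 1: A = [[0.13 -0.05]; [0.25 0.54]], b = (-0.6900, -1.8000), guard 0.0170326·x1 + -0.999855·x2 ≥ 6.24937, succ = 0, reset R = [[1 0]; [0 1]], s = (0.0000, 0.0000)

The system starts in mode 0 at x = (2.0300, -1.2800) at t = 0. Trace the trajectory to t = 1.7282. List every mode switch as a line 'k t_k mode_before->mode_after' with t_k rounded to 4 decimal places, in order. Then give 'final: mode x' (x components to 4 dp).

1 1.1676 0->1
final: 1 4.1458 -4.0208

Mode 0: guard c·x = 4.8461 hit at Δt = 1.1676 (t = 1.1676), x⁻ = (4.0200, -2.7088) → reset → x⁺ = (4.1392, -2.6005), jump to mode 1
Mode 1: flow for 0.5606 to horizon, guard not reached → x = (4.1458, -4.0208)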